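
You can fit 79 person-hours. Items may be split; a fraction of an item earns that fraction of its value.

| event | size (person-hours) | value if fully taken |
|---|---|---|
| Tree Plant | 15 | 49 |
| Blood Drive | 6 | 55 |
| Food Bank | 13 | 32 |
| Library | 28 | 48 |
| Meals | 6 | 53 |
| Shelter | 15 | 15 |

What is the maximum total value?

248

Best value per unit of size first: Blood Drive 55/6≈9.17, Meals 53/6≈8.83, Tree Plant 49/15≈3.27, Food Bank 32/13≈2.46, Library 48/28≈1.71, Shelter 15/15≈1.
Take all of Blood Drive (6 person-hours, value 55) → 73 person-hours left.
Meals: take in full, 6 person-hours for value 53 → 67 left.
Take all of Tree Plant (15 person-hours, value 49) → 52 person-hours left.
Take all of Food Bank (13 person-hours, value 32) → 39 person-hours left.
All 28 person-hours of Library fit (value 48) → 11 remain.
Only 11 person-hours remain; take 11/15 of Shelter for value 15×11/15 = 11.
Total value = 248.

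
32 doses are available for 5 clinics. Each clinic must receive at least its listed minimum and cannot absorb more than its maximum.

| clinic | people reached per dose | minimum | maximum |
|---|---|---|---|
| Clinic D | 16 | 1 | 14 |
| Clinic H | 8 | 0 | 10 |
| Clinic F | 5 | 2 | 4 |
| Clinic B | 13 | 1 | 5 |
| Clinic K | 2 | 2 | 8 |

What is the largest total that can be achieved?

375

Meeting every minimum uses 1+0+2+1+2 = 6 doses, leaving 26.
Order the clinics by people reached per dose: Clinic D 16 > Clinic B 13 > Clinic H 8 > Clinic F 5 > Clinic K 2.
Clinic D: +13 to 14 (cap) ; 13 left.
Give Clinic B 4 more to hit its cap of 5 ; 9 left.
Clinic H has room for 10 more but only 9 remain, so it gets 9.
Total = 16×14 + 8×9 + 5×2 + 13×5 + 2×2 = 375.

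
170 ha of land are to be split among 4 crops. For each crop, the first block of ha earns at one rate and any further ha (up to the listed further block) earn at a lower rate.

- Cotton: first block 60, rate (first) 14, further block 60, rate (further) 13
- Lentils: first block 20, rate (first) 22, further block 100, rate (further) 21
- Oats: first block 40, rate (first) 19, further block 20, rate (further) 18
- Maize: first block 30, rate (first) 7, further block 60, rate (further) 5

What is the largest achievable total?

Treat each block as its own option and order by rate: Lentils/tier1 22 > Lentils/tier2 21 > Oats/tier1 19 > Oats/tier2 18 > Cotton/tier1 14 > Cotton/tier2 13 > Maize/tier1 7 > Maize/tier2 5.
Fill Lentils tier1 block (20 at 22) → 150 left.
Lentils tier2 at 21: fill all 100 → 50 left.
Oats/tier1 (19): +40 → 10 left.
Oats/tier2: +10 of 20 at 18; pool empty.
Total = 22×20 + 21×100 + 19×40 + 18×10 = 3480.

3480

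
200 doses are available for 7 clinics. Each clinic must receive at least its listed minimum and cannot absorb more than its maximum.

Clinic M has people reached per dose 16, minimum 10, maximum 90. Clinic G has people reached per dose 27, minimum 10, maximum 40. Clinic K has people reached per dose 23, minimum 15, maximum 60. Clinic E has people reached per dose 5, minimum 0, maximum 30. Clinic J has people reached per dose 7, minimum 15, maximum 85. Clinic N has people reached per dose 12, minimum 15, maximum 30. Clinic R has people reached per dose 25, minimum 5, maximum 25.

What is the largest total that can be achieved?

4090

Meeting every minimum uses 10+10+15+0+15+15+5 = 70 doses, leaving 130.
Order the clinics by people reached per dose: Clinic G 27 > Clinic R 25 > Clinic K 23 > Clinic M 16 > Clinic N 12 > Clinic J 7 > Clinic E 5.
Give Clinic G 30 more to hit its cap of 40 — 100 left.
Clinic R takes 20 more to reach its cap of 25 — 80 left.
Clinic K takes 45 more to reach its cap of 60 — 35 left.
Clinic M has room for 80 more but only 35 remain, so it gets 45.
Total = 16×45 + 27×40 + 23×60 + 7×15 + 12×15 + 25×25 = 4090.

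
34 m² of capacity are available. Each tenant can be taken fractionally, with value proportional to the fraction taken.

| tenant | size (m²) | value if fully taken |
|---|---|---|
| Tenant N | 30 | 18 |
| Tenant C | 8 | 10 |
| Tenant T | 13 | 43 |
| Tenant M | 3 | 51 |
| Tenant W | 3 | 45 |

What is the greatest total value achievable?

153.2

Sort by value density: Tenant M 51/3≈17, Tenant W 45/3≈15, Tenant T 43/13≈3.31, Tenant C 10/8≈1.25, Tenant N 18/30≈0.6.
Take all of Tenant M (3 m², value 51) ; 31 m² left.
Tenant W: take in full, 3 m² for value 45 ; 28 left.
Tenant T: take in full, 13 m² for value 43 ; 15 left.
All 8 m² of Tenant C fit (value 10) ; 7 remain.
7 m² left: a 7/30 share of Tenant N gives 18×7/30 = 4.2.
Total value = 153.2.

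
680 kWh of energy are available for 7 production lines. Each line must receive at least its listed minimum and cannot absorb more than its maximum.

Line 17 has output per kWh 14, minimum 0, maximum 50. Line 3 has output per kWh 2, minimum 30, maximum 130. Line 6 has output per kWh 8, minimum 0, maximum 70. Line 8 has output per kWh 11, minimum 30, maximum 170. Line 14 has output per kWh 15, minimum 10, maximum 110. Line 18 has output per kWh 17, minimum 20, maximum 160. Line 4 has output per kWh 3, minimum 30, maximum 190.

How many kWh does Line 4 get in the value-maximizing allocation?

Meeting every minimum uses 0+30+0+30+10+20+30 = 120 kWh, leaving 560.
Highest output per kWh first: Line 18 17 > Line 14 15 > Line 17 14 > Line 8 11 > Line 6 8 > Line 4 3 > Line 3 2.
Give Line 18 140 more to hit its cap of 160 ; 420 left.
Give Line 14 100 more to hit its cap of 110 ; 320 left.
Line 17 takes 50 more to reach its cap of 50 ; 270 left.
Line 8: +140 to 170 (cap) ; 130 left.
Line 6 takes 70 more to reach its cap of 70 ; 60 left.
Line 4: +60 (room for 160) → 90. Pool exhausted.

90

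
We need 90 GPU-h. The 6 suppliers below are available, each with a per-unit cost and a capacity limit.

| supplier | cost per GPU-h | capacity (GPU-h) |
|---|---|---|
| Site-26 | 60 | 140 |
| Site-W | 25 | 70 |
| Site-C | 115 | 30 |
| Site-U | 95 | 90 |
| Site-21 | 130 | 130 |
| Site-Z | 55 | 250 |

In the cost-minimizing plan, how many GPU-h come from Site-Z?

20

Use suppliers in increasing cost order.
Site-W (25): use full 70 — 20 GPU-h to go.
Site-Z (55): take the remaining 20 — done.
Site-26, Site-U, Site-C, Site-21: unused.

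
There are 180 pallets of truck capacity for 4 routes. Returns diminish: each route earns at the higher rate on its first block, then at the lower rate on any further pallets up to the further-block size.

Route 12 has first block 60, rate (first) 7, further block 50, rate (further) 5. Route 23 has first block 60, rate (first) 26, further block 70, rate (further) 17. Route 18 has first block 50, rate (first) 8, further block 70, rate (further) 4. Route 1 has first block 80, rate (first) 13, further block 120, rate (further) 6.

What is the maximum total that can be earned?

3400

Order all 8 blocks by rate: Route 23/first 26 > Route 23/second 17 > Route 1/first 13 > Route 18/first 8 > Route 12/first 7 > Route 1/second 6 > Route 12/second 5 > Route 18/second 4.
Route 23/first (26): +60 — 120 left.
Route 23 second at 17: fill all 70 — 50 left.
Route 1/first: +50 of 80 at 13; pool empty.
Total = 26×60 + 17×70 + 13×50 = 3400.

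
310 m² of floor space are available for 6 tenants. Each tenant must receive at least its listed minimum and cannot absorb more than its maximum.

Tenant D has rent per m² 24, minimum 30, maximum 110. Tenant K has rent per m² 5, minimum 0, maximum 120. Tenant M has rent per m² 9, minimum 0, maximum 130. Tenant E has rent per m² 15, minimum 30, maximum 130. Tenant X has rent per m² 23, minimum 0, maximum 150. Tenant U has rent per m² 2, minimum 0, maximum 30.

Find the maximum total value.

6840

Meeting every minimum uses 30+0+0+30+0+0 = 60 m², leaving 250.
Highest rent per m² first: Tenant D 24 > Tenant X 23 > Tenant E 15 > Tenant M 9 > Tenant K 5 > Tenant U 2.
Give Tenant D 80 more to hit its cap of 110 → 170 left.
Tenant X: +150 to 150 (cap) → 20 left.
Tenant E has room for 100 more but only 20 remain, so it gets 50.
Total = 24×110 + 15×50 + 23×150 = 6840.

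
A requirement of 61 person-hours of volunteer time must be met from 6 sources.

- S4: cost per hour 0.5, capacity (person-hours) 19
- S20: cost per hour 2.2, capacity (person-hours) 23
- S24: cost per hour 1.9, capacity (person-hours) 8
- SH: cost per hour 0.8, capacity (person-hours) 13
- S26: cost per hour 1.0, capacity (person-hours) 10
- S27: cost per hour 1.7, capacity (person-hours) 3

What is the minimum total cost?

Fill from the cheapest source first.
S4 (0.5): use full 19 ; 42 person-hours to go.
SH at 0.8: take all 13 person-hours ; 29 still needed.
S26 at 1.0: take all 10 person-hours ; 19 still needed.
S27 at 1.7: take all 3 person-hours ; 16 still needed.
S24 (1.9): use full 8 ; 8 person-hours to go.
Take 8 from S20 at 2.2 to finish.
Cost = 19×0.5 + 13×0.8 + 10×1.0 + 3×1.7 + 8×1.9 + 8×2.2 = 67.8.

67.8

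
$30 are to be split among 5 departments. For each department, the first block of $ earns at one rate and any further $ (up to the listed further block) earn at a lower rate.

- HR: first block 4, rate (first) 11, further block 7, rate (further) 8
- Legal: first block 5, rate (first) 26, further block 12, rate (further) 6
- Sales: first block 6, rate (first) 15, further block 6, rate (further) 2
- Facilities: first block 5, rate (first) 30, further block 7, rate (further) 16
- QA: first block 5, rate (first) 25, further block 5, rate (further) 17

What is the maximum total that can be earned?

647

Order all 10 blocks by rate: Facilities/tier1 30 > Legal/tier1 26 > QA/tier1 25 > QA/tier2 17 > Facilities/tier2 16 > Sales/tier1 15 > HR/tier1 11 > HR/tier2 8 > Legal/tier2 6 > Sales/tier2 2.
Facilities/tier1 (30): +5 → 25 left.
Legal/tier1 (26): +5 → 20 left.
QA tier1 at 25: fill all 5 → 15 left.
Fill QA tier2 block (5 at 17) → 10 left.
Facilities tier2 at 16: fill all 7 → 3 left.
Sales/tier1: +3 of 6 at 15; pool empty.
Total = 30×5 + 26×5 + 25×5 + 17×5 + 16×7 + 15×3 = 647.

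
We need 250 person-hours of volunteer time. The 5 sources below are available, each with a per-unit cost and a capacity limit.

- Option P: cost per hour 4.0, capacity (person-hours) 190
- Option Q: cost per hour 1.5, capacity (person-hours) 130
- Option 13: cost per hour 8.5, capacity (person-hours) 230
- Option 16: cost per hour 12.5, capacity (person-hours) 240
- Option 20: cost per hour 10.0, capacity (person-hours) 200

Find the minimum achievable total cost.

675

Fill from the cheapest source first.
Option Q at 1.5: take all 130 person-hours → 120 still needed.
Option P (4.0): take the remaining 120 → done.
Option 13, Option 20, Option 16: unused.
Cost = 130×1.5 + 120×4.0 = 675.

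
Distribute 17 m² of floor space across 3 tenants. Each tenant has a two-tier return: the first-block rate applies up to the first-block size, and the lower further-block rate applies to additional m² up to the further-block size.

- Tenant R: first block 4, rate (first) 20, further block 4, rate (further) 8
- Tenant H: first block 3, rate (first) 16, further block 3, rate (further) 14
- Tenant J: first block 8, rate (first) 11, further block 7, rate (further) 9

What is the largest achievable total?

247

Order all 6 blocks by rate: Tenant R/T1 20 > Tenant H/T1 16 > Tenant H/T2 14 > Tenant J/T1 11 > Tenant J/T2 9 > Tenant R/T2 8.
Fill Tenant R T1 block (4 at 20) — 13 left.
Tenant H/T1 (16): +3 — 10 left.
Tenant H T2 at 14: fill all 3 — 7 left.
Tenant J/T1: +7 of 8 at 11; pool empty.
Total = 20×4 + 16×3 + 14×3 + 11×7 = 247.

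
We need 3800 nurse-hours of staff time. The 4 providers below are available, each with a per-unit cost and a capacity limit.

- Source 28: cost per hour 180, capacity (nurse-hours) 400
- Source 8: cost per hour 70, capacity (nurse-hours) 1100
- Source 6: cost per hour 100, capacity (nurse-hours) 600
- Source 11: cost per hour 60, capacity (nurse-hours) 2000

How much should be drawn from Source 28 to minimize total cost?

Use providers in increasing cost order.
Source 11 at 60: take all 2000 nurse-hours ; 1800 still needed.
Take 1100 from Source 8 at 70 ; need 700 more.
Take 600 from Source 6 at 100 ; need 100 more.
Source 28 (180): take the remaining 100 ; done.

100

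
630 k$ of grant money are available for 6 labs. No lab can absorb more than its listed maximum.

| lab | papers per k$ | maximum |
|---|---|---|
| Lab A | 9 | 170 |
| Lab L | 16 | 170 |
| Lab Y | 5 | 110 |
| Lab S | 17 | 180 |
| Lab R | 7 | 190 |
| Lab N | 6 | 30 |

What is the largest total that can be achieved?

8080

Order the labs by papers per k$: Lab S 17 > Lab L 16 > Lab A 9 > Lab R 7 > Lab N 6 > Lab Y 5.
Lab S: +180 to 180 (cap) — 450 left.
Lab L: +170 to 170 (cap) — 280 left.
Lab A takes 170 to reach its cap of 170 — 110 left.
Lab R: +110 (room for 190) → 110. Pool exhausted.
Total = 9×170 + 16×170 + 17×180 + 7×110 = 8080.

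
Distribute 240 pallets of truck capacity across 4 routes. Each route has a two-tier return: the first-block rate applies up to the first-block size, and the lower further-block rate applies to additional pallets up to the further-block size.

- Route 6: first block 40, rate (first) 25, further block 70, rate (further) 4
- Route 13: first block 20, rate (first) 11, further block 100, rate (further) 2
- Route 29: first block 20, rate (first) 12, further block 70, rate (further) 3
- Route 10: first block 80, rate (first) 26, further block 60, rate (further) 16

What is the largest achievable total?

Rank every tier by rate: Route 10/tier1 26 > Route 6/tier1 25 > Route 10/tier2 16 > Route 29/tier1 12 > Route 13/tier1 11 > Route 6/tier2 4 > Route 29/tier2 3 > Route 13/tier2 2.
Fill Route 10 tier1 block (80 at 26) ; 160 left.
Route 6/tier1 (25): +40 ; 120 left.
Route 10/tier2 (16): +60 ; 60 left.
Route 29 tier1 at 12: fill all 20 ; 40 left.
Fill Route 13 tier1 block (20 at 11) ; 20 left.
Route 6/tier2: +20 of 70 at 4; pool empty.
Total = 26×80 + 25×40 + 16×60 + 12×20 + 11×20 + 4×20 = 4580.

4580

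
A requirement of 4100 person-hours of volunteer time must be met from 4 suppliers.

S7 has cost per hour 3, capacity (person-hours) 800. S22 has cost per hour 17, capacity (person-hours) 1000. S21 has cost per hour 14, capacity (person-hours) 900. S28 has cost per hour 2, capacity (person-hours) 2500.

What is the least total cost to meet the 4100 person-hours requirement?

18600

Fill from the cheapest supplier first.
S28 (2): use full 2500 — 1600 person-hours to go.
S7 (3): use full 800 — 800 person-hours to go.
S21 at 14: take 800 of its 900 — requirement met.
S22: unused.
Cost = 2500×2 + 800×3 + 800×14 = 18600.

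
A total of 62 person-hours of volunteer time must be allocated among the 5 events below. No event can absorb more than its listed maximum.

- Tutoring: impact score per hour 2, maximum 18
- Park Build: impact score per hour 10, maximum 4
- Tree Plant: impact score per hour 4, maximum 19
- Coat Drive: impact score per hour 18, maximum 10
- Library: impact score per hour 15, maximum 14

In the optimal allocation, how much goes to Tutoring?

15

Highest impact score per hour first: Coat Drive 18 > Library 15 > Park Build 10 > Tree Plant 4 > Tutoring 2.
Give Coat Drive 10 to hit its cap of 10 — 52 left.
Give Library 14 to hit its cap of 14 — 38 left.
Give Park Build 4 to hit its cap of 4 — 34 left.
Tree Plant: +19 to 19 (cap) — 15 left.
Only 15 left; Tutoring takes them to reach 15.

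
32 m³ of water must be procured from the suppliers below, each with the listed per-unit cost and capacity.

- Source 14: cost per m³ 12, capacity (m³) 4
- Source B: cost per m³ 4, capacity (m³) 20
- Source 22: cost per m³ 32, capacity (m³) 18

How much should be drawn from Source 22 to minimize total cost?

8

Fill from the cheapest supplier first.
Take 20 from Source B at 4 ; need 12 more.
Take 4 from Source 14 at 12 ; need 8 more.
Source 22 (32): take the remaining 8 ; done.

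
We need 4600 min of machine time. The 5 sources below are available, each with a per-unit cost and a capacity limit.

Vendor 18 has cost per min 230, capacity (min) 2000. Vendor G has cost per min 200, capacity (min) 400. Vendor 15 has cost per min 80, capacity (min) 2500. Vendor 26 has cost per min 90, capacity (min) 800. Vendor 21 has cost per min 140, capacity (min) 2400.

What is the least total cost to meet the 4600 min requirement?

454000

Cheapest first:
Take 2500 from Vendor 15 at 80 — need 2100 more.
Vendor 26 at 90: take all 800 min — 1300 still needed.
Vendor 21 (140): take the remaining 1300 — done.
Vendor G, Vendor 18: unused.
Cost = 2500×80 + 800×90 + 1300×140 = 454000.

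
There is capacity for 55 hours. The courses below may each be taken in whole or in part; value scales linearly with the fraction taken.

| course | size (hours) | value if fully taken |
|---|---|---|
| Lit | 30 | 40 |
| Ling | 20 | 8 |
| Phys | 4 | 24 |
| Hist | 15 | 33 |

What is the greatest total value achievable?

Rank by value-to-size ratio: Phys 24/4≈6, Hist 33/15≈2.2, Lit 40/30≈1.33, Ling 8/20≈0.4.
Phys: take in full, 4 hours for value 24 → 51 left.
Hist: take in full, 15 hours for value 33 → 36 left.
All 30 hours of Lit fit (value 40) → 6 remain.
Fill the last 6 hours with part of Ling: 6/20 of it earns 2.4.
Total value = 99.4.

99.4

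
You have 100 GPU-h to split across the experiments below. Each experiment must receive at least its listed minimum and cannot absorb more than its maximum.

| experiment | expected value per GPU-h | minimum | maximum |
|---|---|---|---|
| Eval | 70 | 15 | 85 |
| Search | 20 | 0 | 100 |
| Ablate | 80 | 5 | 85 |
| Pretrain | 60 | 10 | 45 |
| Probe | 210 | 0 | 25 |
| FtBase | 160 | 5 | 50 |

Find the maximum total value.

Meeting every minimum uses 15+0+5+10+0+5 = 35 GPU-h, leaving 65.
Order the experiments by expected value per GPU-h: Probe 210 > FtBase 160 > Ablate 80 > Eval 70 > Pretrain 60 > Search 20.
Probe: +25 to 25 (cap) — 40 left.
FtBase has room for 45 more but only 40 remain, so it gets 45.
Total = 70×15 + 80×5 + 60×10 + 210×25 + 160×45 = 14500.

14500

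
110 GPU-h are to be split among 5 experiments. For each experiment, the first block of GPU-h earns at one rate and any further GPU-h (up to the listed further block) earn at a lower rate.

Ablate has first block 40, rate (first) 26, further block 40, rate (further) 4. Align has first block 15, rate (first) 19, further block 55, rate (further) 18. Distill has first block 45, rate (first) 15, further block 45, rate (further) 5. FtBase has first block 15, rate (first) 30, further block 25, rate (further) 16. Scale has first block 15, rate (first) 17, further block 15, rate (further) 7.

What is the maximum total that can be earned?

Treat each block as its own option and order by rate: FtBase/tier1 30 > Ablate/tier1 26 > Align/tier1 19 > Align/tier2 18 > Scale/tier1 17 > FtBase/tier2 16 > Distill/tier1 15 > Scale/tier2 7 > Distill/tier2 5 > Ablate/tier2 4.
Fill FtBase tier1 block (15 at 30) — 95 left.
Fill Ablate tier1 block (40 at 26) — 55 left.
Align tier1 at 19: fill all 15 — 40 left.
Align/tier2: +40 of 55 at 18; pool empty.
Total = 30×15 + 26×40 + 19×15 + 18×40 = 2495.

2495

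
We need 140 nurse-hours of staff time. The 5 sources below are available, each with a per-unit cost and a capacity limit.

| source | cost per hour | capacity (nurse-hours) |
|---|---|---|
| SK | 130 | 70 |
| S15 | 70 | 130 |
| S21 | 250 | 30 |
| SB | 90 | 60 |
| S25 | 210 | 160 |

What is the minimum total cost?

Use sources in increasing cost order.
Take 130 from S15 at 70 — need 10 more.
SB at 90: take 10 of its 60 — requirement met.
SK, S25, S21: unused.
Cost = 130×70 + 10×90 = 10000.

10000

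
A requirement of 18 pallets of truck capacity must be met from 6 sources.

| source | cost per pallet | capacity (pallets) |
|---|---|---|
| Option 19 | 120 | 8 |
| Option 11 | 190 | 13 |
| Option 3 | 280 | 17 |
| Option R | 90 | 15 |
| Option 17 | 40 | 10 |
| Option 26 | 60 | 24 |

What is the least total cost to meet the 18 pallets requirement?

880

Cheapest first:
Option 17 at 40: take all 10 pallets → 8 still needed.
Option 26 (60): take the remaining 8 → done.
Option R, Option 19, Option 11, Option 3: unused.
Cost = 10×40 + 8×60 = 880.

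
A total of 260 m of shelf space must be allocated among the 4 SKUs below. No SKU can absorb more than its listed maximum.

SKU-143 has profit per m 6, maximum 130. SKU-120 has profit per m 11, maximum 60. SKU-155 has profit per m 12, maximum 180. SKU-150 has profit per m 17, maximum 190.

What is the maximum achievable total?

Highest profit per m first: SKU-150 17 > SKU-155 12 > SKU-120 11 > SKU-143 6.
Give SKU-150 190 to hit its cap of 190 ; 70 left.
Only 70 left; SKU-155 takes them to reach 70.
Total = 12×70 + 17×190 = 4070.

4070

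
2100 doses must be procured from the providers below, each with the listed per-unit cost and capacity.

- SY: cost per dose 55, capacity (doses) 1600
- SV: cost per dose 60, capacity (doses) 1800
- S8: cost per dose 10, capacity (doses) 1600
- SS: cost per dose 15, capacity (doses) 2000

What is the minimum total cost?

23500

Fill from the cheapest provider first.
S8 at 10: take all 1600 doses ; 500 still needed.
Take 500 from SS at 15 to finish.
SY, SV: unused.
Cost = 1600×10 + 500×15 = 23500.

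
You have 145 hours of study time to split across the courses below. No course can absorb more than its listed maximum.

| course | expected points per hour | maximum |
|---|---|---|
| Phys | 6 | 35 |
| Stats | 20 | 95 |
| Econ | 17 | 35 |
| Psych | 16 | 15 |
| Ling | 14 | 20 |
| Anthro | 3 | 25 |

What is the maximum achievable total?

2735

Order the courses by expected points per hour: Stats 20 > Econ 17 > Psych 16 > Ling 14 > Phys 6 > Anthro 3.
Stats: +95 to 95 (cap) ; 50 left.
Econ takes 35 to reach its cap of 35 ; 15 left.
Give Psych 15 to hit its cap of 15 ; 0 left.
Total = 20×95 + 17×35 + 16×15 = 2735.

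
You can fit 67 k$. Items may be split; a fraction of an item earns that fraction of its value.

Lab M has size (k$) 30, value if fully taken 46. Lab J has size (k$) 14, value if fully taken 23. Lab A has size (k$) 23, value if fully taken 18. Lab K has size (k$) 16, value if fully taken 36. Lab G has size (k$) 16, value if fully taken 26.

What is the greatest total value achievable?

117.2

Rank by value-to-size ratio: Lab K 36/16≈2.25, Lab J 23/14≈1.64, Lab G 26/16≈1.62, Lab M 46/30≈1.53, Lab A 18/23≈0.783.
Take all of Lab K (16 k$, value 36) → 51 k$ left.
Take all of Lab J (14 k$, value 23) → 37 k$ left.
Lab G: take in full, 16 k$ for value 26 → 21 left.
Fill the last 21 k$ with part of Lab M: 21/30 of it earns 32.2.
Total value = 117.2.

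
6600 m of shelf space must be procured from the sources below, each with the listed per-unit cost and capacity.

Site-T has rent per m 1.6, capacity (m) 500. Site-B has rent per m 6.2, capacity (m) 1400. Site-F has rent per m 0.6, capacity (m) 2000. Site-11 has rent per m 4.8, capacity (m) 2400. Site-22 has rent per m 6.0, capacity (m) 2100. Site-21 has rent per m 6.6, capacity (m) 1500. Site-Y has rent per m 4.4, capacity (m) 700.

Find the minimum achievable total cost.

22600

Cheapest first:
Site-F at 0.6: take all 2000 m — 4600 still needed.
Site-T (1.6): use full 500 — 4100 m to go.
Take 700 from Site-Y at 4.4 — need 3400 more.
Site-11 (4.8): use full 2400 — 1000 m to go.
Take 1000 from Site-22 at 6.0 to finish.
Site-B, Site-21: unused.
Cost = 2000×0.6 + 500×1.6 + 700×4.4 + 2400×4.8 + 1000×6.0 = 22600.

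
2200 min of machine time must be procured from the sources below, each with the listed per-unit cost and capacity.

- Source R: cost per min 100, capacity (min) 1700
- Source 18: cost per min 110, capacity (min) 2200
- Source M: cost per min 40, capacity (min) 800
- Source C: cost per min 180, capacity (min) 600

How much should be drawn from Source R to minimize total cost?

1400

Use sources in increasing cost order.
Source M at 40: take all 800 min → 1400 still needed.
Take 1400 from Source R at 100 to finish.
Source 18, Source C: unused.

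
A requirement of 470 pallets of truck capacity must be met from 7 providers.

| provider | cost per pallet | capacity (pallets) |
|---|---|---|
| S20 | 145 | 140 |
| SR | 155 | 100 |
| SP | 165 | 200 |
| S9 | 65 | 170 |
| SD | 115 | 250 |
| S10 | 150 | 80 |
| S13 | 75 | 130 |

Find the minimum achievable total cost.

Use providers in increasing cost order.
S9 at 65: take all 170 pallets → 300 still needed.
S13 at 75: take all 130 pallets → 170 still needed.
SD at 115: take 170 of its 250 → requirement met.
S20, S10, SR, SP: unused.
Cost = 170×65 + 130×75 + 170×115 = 40350.

40350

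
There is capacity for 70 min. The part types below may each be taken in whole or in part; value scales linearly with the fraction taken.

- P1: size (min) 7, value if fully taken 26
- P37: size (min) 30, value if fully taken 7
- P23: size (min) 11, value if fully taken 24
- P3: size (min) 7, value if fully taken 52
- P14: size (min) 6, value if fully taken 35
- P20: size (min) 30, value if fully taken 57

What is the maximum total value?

Best value per unit of size first: P3 52/7≈7.43, P14 35/6≈5.83, P1 26/7≈3.71, P23 24/11≈2.18, P20 57/30≈1.9, P37 7/30≈0.233.
All 7 min of P3 fit (value 52) ; 63 remain.
All 6 min of P14 fit (value 35) ; 57 remain.
P1: take in full, 7 min for value 26 ; 50 left.
P23: take in full, 11 min for value 24 ; 39 left.
Take all of P20 (30 min, value 57) ; 9 min left.
Only 9 min remain; take 9/30 of P37 for value 7×9/30 = 2.1.
Total value = 196.1.

196.1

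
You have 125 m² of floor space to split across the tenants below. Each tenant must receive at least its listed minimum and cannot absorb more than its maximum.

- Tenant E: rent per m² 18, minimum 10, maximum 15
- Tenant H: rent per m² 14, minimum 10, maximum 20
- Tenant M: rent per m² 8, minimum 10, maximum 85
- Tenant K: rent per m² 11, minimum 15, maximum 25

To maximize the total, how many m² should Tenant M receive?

Meeting every minimum uses 10+10+10+15 = 45 m², leaving 80.
Highest rent per m² first: Tenant E 18 > Tenant H 14 > Tenant K 11 > Tenant M 8.
Tenant E: +5 to 15 (cap) — 75 left.
Give Tenant H 10 more to hit its cap of 20 — 65 left.
Tenant K takes 10 more to reach its cap of 25 — 55 left.
Tenant M: +55 (room for 75) → 65. Pool exhausted.

65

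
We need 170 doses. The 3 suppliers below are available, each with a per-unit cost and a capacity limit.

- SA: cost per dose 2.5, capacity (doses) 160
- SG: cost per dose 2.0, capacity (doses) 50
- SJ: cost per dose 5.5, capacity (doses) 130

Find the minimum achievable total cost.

400

Use suppliers in increasing cost order.
SG (2.0): use full 50 — 120 doses to go.
SA at 2.5: take 120 of its 160 — requirement met.
SJ: unused.
Cost = 50×2.0 + 120×2.5 = 400.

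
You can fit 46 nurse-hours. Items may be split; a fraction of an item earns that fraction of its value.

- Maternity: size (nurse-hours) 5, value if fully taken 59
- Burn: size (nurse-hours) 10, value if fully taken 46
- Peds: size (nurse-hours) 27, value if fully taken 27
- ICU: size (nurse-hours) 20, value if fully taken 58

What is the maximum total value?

174

Sort by value density: Maternity 59/5≈11.8, Burn 46/10≈4.6, ICU 58/20≈2.9, Peds 27/27≈1.
Maternity: take in full, 5 nurse-hours for value 59 → 41 left.
All 10 nurse-hours of Burn fit (value 46) → 31 remain.
ICU: take in full, 20 nurse-hours for value 58 → 11 left.
Only 11 nurse-hours remain; take 11/27 of Peds for value 27×11/27 = 11.
Total value = 174.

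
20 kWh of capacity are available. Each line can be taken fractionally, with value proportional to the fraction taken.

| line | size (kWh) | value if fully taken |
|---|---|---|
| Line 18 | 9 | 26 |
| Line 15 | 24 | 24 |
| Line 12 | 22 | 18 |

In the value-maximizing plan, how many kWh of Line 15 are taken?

11

Sort by value density: Line 18 26/9≈2.89, Line 15 24/24≈1, Line 12 18/22≈0.818.
Take all of Line 18 (9 kWh, value 26) — 11 kWh left.
11 kWh left: a 11/24 share of Line 15 gives 24×11/24 = 11.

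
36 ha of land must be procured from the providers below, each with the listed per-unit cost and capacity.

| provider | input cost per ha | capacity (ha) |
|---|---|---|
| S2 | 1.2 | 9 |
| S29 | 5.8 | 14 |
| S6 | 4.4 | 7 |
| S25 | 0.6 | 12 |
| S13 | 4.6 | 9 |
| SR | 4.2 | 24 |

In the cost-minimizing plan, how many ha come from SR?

15

Cheapest first:
S25 (0.6): use full 12 → 24 ha to go.
S2 (1.2): use full 9 → 15 ha to go.
Take 15 from SR at 4.2 to finish.
S6, S13, S29: unused.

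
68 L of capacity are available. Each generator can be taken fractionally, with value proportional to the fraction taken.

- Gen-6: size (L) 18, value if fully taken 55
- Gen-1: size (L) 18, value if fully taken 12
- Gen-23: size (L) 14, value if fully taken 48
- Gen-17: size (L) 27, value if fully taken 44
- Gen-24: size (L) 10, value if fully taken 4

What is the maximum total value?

Sort by value density: Gen-23 48/14≈3.43, Gen-6 55/18≈3.06, Gen-17 44/27≈1.63, Gen-1 12/18≈0.667, Gen-24 4/10≈0.4.
Gen-23: take in full, 14 L for value 48 → 54 left.
Take all of Gen-6 (18 L, value 55) → 36 L left.
Take all of Gen-17 (27 L, value 44) → 9 L left.
Only 9 L remain; take 9/18 of Gen-1 for value 12×9/18 = 6.
Total value = 153.

153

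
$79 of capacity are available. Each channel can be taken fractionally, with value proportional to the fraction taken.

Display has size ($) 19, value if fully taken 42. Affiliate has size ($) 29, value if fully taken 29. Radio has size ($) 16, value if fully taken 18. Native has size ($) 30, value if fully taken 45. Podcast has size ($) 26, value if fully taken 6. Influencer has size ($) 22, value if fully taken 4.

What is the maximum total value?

119

Best value per unit of size first: Display 42/19≈2.21, Native 45/30≈1.5, Radio 18/16≈1.12, Affiliate 29/29≈1, Podcast 6/26≈0.231, Influencer 4/22≈0.182.
Take all of Display (19 $, value 42) ; 60 $ left.
All 30 $ of Native fit (value 45) ; 30 remain.
Radio: take in full, 16 $ for value 18 ; 14 left.
Fill the last 14 $ with part of Affiliate: 14/29 of it earns 14.
Total value = 119.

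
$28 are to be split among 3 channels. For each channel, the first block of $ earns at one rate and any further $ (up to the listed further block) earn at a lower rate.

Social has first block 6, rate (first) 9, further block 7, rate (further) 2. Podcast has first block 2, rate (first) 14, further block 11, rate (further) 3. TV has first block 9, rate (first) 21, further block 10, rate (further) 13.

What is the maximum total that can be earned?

Order all 6 blocks by rate: TV/T1 21 > Podcast/T1 14 > TV/T2 13 > Social/T1 9 > Podcast/T2 3 > Social/T2 2.
Fill TV T1 block (9 at 21) — 19 left.
Podcast/T1 (14): +2 — 17 left.
TV/T2 (13): +10 — 7 left.
Social T1 at 9: fill all 6 — 1 left.
Podcast T2 at 3: only 1 left, fill 1.
Total = 21×9 + 14×2 + 13×10 + 9×6 + 3×1 = 404.

404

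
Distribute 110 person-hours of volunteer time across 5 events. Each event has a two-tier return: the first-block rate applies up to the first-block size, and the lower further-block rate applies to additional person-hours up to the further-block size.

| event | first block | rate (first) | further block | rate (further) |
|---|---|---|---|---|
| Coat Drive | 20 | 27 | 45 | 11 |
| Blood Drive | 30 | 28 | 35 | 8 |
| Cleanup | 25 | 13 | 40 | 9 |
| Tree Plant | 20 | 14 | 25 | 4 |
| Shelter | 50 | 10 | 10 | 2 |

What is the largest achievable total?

Rank every tier by rate: Blood Drive/T1 28 > Coat Drive/T1 27 > Tree Plant/T1 14 > Cleanup/T1 13 > Coat Drive/T2 11 > Shelter/T1 10 > Cleanup/T2 9 > Blood Drive/T2 8 > Tree Plant/T2 4 > Shelter/T2 2.
Fill Blood Drive T1 block (30 at 28) → 80 left.
Coat Drive T1 at 27: fill all 20 → 60 left.
Fill Tree Plant T1 block (20 at 14) → 40 left.
Cleanup/T1 (13): +25 → 15 left.
15 remain; put them into Coat Drive T2 at 11.
Total = 28×30 + 27×20 + 14×20 + 13×25 + 11×15 = 2150.

2150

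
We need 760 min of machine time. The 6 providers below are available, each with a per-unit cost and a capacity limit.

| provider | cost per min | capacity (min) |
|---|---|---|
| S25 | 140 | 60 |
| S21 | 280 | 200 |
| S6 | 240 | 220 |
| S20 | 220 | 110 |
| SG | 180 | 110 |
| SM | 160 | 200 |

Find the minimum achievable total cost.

154000

Use providers in increasing cost order.
Take 60 from S25 at 140 — need 700 more.
SM at 160: take all 200 min — 500 still needed.
SG (180): use full 110 — 390 min to go.
S20 (220): use full 110 — 280 min to go.
S6 at 240: take all 220 min — 60 still needed.
S21 (280): take the remaining 60 — done.
Cost = 60×140 + 200×160 + 110×180 + 110×220 + 220×240 + 60×280 = 154000.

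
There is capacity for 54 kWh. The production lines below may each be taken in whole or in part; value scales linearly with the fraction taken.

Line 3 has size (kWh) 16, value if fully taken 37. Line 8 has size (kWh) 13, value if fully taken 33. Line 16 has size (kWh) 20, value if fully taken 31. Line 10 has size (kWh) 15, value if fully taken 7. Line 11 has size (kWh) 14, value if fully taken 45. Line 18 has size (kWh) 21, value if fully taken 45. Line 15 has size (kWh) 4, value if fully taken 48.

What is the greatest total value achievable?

Best value per unit of size first: Line 15 48/4≈12, Line 11 45/14≈3.21, Line 8 33/13≈2.54, Line 3 37/16≈2.31, Line 18 45/21≈2.14, Line 16 31/20≈1.55, Line 10 7/15≈0.467.
Take all of Line 15 (4 kWh, value 48) ; 50 kWh left.
All 14 kWh of Line 11 fit (value 45) ; 36 remain.
All 13 kWh of Line 8 fit (value 33) ; 23 remain.
All 16 kWh of Line 3 fit (value 37) ; 7 remain.
Only 7 kWh remain; take 7/21 of Line 18 for value 45×7/21 = 15.
Total value = 178.

178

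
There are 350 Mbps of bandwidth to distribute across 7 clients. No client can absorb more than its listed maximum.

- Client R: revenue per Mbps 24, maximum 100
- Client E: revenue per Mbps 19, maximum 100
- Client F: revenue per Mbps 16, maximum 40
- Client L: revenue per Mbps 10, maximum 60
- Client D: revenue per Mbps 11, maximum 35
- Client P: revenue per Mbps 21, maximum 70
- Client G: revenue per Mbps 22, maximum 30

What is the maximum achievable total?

Order the clients by revenue per Mbps: Client R 24 > Client G 22 > Client P 21 > Client E 19 > Client F 16 > Client D 11 > Client L 10.
Client R takes 100 to reach its cap of 100 → 250 left.
Client G: +30 to 30 (cap) → 220 left.
Client P: +70 to 70 (cap) → 150 left.
Client E: +100 to 100 (cap) → 50 left.
Give Client F 40 to hit its cap of 40 → 10 left.
Client D has room for 35 but only 10 remain, so it gets 10.
Total = 24×100 + 19×100 + 16×40 + 11×10 + 21×70 + 22×30 = 7180.

7180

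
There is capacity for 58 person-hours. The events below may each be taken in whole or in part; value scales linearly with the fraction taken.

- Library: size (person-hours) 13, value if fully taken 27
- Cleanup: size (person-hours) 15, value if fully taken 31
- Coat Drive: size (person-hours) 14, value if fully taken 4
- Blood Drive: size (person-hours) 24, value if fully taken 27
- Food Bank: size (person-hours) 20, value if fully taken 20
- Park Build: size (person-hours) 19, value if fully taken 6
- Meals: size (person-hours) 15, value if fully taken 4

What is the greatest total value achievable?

91

Best value per unit of size first: Library 27/13≈2.08, Cleanup 31/15≈2.07, Blood Drive 27/24≈1.12, Food Bank 20/20≈1, Park Build 6/19≈0.316, Coat Drive 4/14≈0.286, Meals 4/15≈0.267.
Take all of Library (13 person-hours, value 27) — 45 person-hours left.
Take all of Cleanup (15 person-hours, value 31) — 30 person-hours left.
Take all of Blood Drive (24 person-hours, value 27) — 6 person-hours left.
Fill the last 6 person-hours with part of Food Bank: 6/20 of it earns 6.
Total value = 91.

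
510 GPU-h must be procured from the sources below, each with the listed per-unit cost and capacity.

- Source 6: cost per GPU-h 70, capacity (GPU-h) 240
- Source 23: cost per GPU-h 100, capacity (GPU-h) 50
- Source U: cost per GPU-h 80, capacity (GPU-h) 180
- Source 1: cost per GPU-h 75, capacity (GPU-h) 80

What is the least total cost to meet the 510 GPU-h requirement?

Fill from the cheapest source first.
Source 6 at 70: take all 240 GPU-h → 270 still needed.
Source 1 (75): use full 80 → 190 GPU-h to go.
Source U (80): use full 180 → 10 GPU-h to go.
Take 10 from Source 23 at 100 to finish.
Cost = 240×70 + 80×75 + 180×80 + 10×100 = 38200.

38200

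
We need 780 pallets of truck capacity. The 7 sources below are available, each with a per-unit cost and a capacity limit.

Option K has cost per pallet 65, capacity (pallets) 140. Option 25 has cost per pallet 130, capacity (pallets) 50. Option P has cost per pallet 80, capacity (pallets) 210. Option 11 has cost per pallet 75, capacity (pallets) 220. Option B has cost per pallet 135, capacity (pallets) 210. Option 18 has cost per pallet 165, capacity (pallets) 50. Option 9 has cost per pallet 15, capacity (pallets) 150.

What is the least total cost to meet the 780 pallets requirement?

52500

Fill from the cheapest source first.
Option 9 (15): use full 150 → 630 pallets to go.
Option K (65): use full 140 → 490 pallets to go.
Option 11 (75): use full 220 → 270 pallets to go.
Option P at 80: take all 210 pallets → 60 still needed.
Take 50 from Option 25 at 130 → need 10 more.
Option B at 135: take 10 of its 210 → requirement met.
Option 18: unused.
Cost = 150×15 + 140×65 + 220×75 + 210×80 + 50×130 + 10×135 = 52500.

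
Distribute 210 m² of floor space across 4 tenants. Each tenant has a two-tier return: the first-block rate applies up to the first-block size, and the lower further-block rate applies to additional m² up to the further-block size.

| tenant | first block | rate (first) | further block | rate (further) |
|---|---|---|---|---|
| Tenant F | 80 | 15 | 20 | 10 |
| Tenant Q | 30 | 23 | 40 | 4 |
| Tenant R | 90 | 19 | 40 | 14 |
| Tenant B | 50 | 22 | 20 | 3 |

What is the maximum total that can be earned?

4100

Order all 8 blocks by rate: Tenant Q/tier1 23 > Tenant B/tier1 22 > Tenant R/tier1 19 > Tenant F/tier1 15 > Tenant R/tier2 14 > Tenant F/tier2 10 > Tenant Q/tier2 4 > Tenant B/tier2 3.
Tenant Q/tier1 (23): +30 → 180 left.
Tenant B/tier1 (22): +50 → 130 left.
Tenant R tier1 at 19: fill all 90 → 40 left.
Tenant F/tier1: +40 of 80 at 15; pool empty.
Total = 23×30 + 22×50 + 19×90 + 15×40 = 4100.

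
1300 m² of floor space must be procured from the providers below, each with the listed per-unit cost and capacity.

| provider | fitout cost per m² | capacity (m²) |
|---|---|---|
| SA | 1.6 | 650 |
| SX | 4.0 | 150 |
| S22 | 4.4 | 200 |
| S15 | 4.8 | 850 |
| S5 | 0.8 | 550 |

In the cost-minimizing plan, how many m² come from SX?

100

Cheapest first:
S5 at 0.8: take all 550 m² — 750 still needed.
SA at 1.6: take all 650 m² — 100 still needed.
Take 100 from SX at 4.0 to finish.
S22, S15: unused.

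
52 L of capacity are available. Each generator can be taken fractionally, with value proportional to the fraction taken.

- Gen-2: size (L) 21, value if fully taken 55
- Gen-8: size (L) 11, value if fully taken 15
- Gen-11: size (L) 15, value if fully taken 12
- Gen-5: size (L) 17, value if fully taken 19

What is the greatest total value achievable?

91.4

Rank by value-to-size ratio: Gen-2 55/21≈2.62, Gen-8 15/11≈1.36, Gen-5 19/17≈1.12, Gen-11 12/15≈0.8.
Gen-2: take in full, 21 L for value 55 ; 31 left.
All 11 L of Gen-8 fit (value 15) ; 20 remain.
Gen-5: take in full, 17 L for value 19 ; 3 left.
Fill the last 3 L with part of Gen-11: 3/15 of it earns 2.4.
Total value = 91.4.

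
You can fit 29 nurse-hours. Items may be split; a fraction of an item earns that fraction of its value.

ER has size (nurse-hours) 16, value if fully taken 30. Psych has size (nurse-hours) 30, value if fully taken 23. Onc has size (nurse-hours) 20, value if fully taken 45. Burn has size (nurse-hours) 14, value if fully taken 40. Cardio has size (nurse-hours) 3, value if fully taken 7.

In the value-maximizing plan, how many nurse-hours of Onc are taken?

Rank by value-to-size ratio: Burn 40/14≈2.86, Cardio 7/3≈2.33, Onc 45/20≈2.25, ER 30/16≈1.88, Psych 23/30≈0.767.
Burn: take in full, 14 nurse-hours for value 40 — 15 left.
Cardio: take in full, 3 nurse-hours for value 7 — 12 left.
Fill the last 12 nurse-hours with part of Onc: 12/20 of it earns 27.

12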